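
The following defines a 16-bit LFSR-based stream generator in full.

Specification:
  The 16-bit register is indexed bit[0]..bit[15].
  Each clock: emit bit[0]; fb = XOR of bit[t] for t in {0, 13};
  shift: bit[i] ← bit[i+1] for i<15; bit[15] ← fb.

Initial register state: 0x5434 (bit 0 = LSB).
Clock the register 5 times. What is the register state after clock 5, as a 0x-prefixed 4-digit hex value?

0x32A1

reg_0 = 0x5434
clock 1: out=0, reg = 0x2A1A
clock 2: out=0, reg = 0x950D
clock 3: out=1, reg = 0xCA86
clock 4: out=0, reg = 0x6543
clock 5: out=1, reg = 0x32A1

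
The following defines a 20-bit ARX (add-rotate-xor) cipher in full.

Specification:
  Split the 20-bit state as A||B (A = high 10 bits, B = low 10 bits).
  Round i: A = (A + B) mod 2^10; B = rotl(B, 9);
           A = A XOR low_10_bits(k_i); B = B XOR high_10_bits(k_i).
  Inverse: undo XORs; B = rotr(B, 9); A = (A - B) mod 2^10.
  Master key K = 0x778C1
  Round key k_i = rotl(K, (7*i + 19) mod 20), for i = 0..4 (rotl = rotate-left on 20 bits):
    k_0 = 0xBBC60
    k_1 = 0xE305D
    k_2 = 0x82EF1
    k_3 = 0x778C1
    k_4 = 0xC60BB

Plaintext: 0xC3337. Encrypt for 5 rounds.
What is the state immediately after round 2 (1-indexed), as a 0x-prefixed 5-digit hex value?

0xF2B36

s_0 = plaintext = 0xC3337
s_1 = Round(s_0, k_0) = 0x88D74
s_2 = Round(s_1, k_1) = 0xF2B36
s_3 = Round(s_2, k_2) = 0x7C790
s_4 = Round(s_3, k_3) = 0x50016
s_5 = Round(s_4, k_4) = 0x7B713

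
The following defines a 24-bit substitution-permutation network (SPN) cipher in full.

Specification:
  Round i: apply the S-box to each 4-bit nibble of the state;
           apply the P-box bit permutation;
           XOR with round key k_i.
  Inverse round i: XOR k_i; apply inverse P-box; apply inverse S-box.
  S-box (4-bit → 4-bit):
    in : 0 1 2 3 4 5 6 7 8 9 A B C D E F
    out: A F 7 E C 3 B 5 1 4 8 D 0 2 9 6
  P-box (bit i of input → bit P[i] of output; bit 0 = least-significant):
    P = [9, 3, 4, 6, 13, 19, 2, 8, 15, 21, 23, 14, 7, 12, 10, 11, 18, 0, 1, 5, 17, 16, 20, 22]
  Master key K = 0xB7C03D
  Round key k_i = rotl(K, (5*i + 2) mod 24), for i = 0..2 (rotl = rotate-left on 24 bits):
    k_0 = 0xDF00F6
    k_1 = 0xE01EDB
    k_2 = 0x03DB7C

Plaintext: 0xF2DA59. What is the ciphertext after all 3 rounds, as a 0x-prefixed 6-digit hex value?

s_0 = plaintext = 0xF2DA59
s_1 = Round(s_0, k_0) = 0xC270E5
s_2 = Round(s_1, k_1) = 0xC47950
s_3 = Round(s_2, k_2) = 0x8BFF96

0x8BFF96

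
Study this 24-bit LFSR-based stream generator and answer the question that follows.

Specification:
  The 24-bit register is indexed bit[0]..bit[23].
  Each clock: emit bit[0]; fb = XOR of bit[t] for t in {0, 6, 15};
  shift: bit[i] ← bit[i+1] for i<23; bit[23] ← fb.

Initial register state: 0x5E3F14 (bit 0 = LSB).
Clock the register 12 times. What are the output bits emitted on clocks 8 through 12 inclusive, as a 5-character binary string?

reg_0 = 0x5E3F14
clock 1: out=0, reg = 0x2F1F8A
clock 2: out=0, reg = 0x178FC5
clock 3: out=1, reg = 0x8BC7E2
clock 4: out=0, reg = 0x45E3F1
clock 5: out=1, reg = 0xA2F1F8
clock 6: out=0, reg = 0x5178FC
clock 7: out=0, reg = 0xA8BC7E
clock 8: out=0, reg = 0x545E3F
clock 9: out=1, reg = 0xAA2F1F
clock 10: out=1, reg = 0xD5178F
clock 11: out=1, reg = 0xEA8BC7
clock 12: out=1, reg = 0xF545E3

01111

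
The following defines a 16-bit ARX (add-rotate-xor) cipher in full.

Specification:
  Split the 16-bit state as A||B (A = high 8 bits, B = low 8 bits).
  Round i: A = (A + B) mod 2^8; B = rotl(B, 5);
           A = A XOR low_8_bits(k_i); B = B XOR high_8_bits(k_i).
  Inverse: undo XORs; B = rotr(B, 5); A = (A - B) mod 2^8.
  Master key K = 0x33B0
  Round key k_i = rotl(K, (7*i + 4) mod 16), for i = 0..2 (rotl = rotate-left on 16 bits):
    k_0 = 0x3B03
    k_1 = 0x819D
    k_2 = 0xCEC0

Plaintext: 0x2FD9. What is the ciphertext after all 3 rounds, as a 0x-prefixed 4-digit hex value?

s_0 = plaintext = 0x2FD9
s_1 = Round(s_0, k_0) = 0x0B00
s_2 = Round(s_1, k_1) = 0x9681
s_3 = Round(s_2, k_2) = 0xD7FE

0xD7FE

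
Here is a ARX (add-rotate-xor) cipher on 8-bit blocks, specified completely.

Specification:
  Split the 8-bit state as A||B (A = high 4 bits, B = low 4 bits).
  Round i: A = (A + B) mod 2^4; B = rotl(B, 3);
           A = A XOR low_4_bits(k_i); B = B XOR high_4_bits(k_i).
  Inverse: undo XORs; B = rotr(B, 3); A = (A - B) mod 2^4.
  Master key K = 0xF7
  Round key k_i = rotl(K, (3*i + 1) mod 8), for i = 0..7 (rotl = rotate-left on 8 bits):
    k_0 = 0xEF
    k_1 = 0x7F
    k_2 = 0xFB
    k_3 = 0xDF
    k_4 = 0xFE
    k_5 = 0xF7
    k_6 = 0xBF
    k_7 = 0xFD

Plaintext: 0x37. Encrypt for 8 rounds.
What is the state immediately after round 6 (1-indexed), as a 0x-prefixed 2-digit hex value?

0xE5

s_0 = plaintext = 0x37
s_1 = Round(s_0, k_0) = 0x55
s_2 = Round(s_1, k_1) = 0x5D
s_3 = Round(s_2, k_2) = 0x91
s_4 = Round(s_3, k_3) = 0x55
s_5 = Round(s_4, k_4) = 0x45
s_6 = Round(s_5, k_5) = 0xE5
s_7 = Round(s_6, k_6) = 0xC1
s_8 = Round(s_7, k_7) = 0x07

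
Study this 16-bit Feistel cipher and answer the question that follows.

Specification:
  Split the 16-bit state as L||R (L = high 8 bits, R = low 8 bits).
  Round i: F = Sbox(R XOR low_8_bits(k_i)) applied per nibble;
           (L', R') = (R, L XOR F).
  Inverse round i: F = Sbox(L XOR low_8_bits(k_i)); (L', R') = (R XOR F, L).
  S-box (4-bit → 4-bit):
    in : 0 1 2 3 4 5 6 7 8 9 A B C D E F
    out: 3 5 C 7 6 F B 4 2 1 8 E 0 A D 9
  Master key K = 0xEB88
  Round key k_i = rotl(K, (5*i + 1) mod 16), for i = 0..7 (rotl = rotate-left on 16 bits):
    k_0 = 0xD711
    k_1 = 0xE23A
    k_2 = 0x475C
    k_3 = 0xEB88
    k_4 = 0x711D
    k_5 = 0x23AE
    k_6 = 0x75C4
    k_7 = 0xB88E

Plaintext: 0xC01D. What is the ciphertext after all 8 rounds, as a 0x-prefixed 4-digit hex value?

0x4A4F

s_0 = plaintext = 0xC01D
s_1 = Round(s_0, k_0) = 0x1DF0
s_2 = Round(s_1, k_1) = 0xF015
s_3 = Round(s_2, k_2) = 0x1591
s_4 = Round(s_3, k_3) = 0x9144
s_5 = Round(s_4, k_4) = 0x4460
s_6 = Round(s_5, k_5) = 0x6049
s_7 = Round(s_6, k_6) = 0x494A
s_8 = Round(s_7, k_7) = 0x4A4F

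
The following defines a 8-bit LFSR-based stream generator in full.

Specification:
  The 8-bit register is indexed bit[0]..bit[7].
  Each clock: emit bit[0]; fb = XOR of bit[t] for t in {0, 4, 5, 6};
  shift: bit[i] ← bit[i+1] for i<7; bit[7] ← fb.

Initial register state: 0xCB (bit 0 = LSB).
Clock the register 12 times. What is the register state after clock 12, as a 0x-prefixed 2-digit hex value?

0xAD

reg_0 = 0xCB
clock 1: out=1, reg = 0x65
clock 2: out=1, reg = 0xB2
clock 3: out=0, reg = 0x59
clock 4: out=1, reg = 0xAC
clock 5: out=0, reg = 0xD6
clock 6: out=0, reg = 0x6B
clock 7: out=1, reg = 0xB5
clock 8: out=1, reg = 0xDA
clock 9: out=0, reg = 0x6D
clock 10: out=1, reg = 0xB6
clock 11: out=0, reg = 0x5B
clock 12: out=1, reg = 0xAD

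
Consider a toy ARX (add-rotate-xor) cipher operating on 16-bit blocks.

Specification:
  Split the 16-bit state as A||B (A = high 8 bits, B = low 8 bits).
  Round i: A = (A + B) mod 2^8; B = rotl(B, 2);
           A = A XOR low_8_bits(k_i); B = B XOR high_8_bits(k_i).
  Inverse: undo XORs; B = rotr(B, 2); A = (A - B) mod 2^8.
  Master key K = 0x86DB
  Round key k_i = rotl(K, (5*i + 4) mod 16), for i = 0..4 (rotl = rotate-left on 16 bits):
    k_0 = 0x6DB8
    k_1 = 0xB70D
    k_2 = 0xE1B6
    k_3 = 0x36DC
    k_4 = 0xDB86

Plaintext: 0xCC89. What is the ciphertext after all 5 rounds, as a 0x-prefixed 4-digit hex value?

s_0 = plaintext = 0xCC89
s_1 = Round(s_0, k_0) = 0xED4B
s_2 = Round(s_1, k_1) = 0x359A
s_3 = Round(s_2, k_2) = 0x798B
s_4 = Round(s_3, k_3) = 0xD818
s_5 = Round(s_4, k_4) = 0x76BB

0x76BB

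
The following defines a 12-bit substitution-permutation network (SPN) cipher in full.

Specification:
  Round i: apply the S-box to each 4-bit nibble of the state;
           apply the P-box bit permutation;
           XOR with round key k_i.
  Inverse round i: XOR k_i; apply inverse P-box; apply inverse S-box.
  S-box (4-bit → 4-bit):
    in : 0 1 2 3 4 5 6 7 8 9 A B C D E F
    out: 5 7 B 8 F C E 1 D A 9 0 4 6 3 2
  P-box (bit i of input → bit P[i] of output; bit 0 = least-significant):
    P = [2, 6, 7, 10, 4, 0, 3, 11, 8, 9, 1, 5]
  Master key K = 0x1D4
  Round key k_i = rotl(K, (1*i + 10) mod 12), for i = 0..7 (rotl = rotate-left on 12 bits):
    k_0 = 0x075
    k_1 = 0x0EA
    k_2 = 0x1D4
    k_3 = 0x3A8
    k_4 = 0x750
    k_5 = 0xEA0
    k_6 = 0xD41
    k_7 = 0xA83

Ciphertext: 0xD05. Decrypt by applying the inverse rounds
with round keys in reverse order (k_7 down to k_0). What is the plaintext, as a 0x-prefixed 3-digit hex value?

s_0 = ciphertext = 0xD05
s_1 = InvRound(s_0, k_7) = 0x1B8
s_2 = InvRound(s_1, k_6) = 0x346
s_3 = InvRound(s_2, k_5) = 0x834
s_4 = InvRound(s_3, k_4) = 0x232
s_5 = InvRound(s_4, k_3) = 0x00C
s_6 = InvRound(s_5, k_2) = 0x70D
s_7 = InvRound(s_6, k_1) = 0x4F4
s_8 = InvRound(s_7, k_0) = 0xBF5

0xBF5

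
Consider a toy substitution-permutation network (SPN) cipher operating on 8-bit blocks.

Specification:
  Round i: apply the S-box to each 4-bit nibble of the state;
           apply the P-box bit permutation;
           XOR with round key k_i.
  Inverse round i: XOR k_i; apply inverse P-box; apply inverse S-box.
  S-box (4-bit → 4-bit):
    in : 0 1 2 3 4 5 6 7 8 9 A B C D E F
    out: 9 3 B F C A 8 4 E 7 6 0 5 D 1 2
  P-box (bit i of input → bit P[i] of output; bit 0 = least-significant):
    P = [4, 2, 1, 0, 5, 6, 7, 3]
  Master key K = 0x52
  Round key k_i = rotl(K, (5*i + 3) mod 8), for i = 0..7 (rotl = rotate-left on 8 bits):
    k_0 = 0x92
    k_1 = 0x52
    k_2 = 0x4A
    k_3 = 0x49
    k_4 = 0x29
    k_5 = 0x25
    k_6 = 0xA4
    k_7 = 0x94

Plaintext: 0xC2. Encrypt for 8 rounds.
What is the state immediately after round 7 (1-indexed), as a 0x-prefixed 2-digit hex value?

0x31

s_0 = plaintext = 0xC2
s_1 = Round(s_0, k_0) = 0x27
s_2 = Round(s_1, k_1) = 0x38
s_3 = Round(s_2, k_2) = 0xA5
s_4 = Round(s_3, k_3) = 0x8C
s_5 = Round(s_4, k_4) = 0xF3
s_6 = Round(s_5, k_5) = 0x72
s_7 = Round(s_6, k_6) = 0x31
s_8 = Round(s_7, k_7) = 0x68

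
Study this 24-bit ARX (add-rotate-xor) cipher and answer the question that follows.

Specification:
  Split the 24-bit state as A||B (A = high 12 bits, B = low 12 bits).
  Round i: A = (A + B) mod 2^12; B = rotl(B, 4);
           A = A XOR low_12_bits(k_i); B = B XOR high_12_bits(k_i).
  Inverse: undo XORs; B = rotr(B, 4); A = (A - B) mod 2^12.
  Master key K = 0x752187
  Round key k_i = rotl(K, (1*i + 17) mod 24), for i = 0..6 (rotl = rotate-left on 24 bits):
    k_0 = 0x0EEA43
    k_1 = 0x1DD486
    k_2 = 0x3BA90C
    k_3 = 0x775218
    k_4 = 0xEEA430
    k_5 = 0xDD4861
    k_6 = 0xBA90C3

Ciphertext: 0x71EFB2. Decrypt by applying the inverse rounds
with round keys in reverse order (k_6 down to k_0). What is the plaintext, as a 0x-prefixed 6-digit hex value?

s_0 = ciphertext = 0x71EFB2
s_1 = InvRound(s_0, k_6) = 0xC9CB41
s_2 = InvRound(s_1, k_5) = 0xF94569
s_3 = InvRound(s_2, k_4) = 0x7EC3B8
s_4 = InvRound(s_3, k_3) = 0x8A8D4C
s_5 = InvRound(s_4, k_2) = 0xAB56EF
s_6 = InvRound(s_5, k_1) = 0xBC0273
s_7 = InvRound(s_6, k_0) = 0x45AD29

0x45AD29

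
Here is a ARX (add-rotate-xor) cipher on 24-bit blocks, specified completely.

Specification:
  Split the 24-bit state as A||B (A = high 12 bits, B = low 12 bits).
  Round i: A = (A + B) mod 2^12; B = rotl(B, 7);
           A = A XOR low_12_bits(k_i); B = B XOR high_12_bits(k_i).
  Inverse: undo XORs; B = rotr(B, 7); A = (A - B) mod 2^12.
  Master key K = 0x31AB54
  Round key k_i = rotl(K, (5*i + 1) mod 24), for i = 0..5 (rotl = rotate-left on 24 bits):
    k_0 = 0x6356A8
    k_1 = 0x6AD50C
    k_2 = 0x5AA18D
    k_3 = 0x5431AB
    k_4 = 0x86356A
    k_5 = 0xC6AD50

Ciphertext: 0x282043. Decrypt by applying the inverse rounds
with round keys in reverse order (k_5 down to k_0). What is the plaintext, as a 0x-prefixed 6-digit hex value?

s_0 = ciphertext = 0x282043
s_1 = InvRound(s_0, k_5) = 0xA9A538
s_2 = InvRound(s_1, k_4) = 0x476B7A
s_3 = InvRound(s_2, k_3) = 0xEA173C
s_4 = InvRound(s_3, k_2) = 0xC672C5
s_5 = InvRound(s_4, k_1) = 0xC63D08
s_6 = InvRound(s_5, k_0) = 0x3157B6

0x3157B6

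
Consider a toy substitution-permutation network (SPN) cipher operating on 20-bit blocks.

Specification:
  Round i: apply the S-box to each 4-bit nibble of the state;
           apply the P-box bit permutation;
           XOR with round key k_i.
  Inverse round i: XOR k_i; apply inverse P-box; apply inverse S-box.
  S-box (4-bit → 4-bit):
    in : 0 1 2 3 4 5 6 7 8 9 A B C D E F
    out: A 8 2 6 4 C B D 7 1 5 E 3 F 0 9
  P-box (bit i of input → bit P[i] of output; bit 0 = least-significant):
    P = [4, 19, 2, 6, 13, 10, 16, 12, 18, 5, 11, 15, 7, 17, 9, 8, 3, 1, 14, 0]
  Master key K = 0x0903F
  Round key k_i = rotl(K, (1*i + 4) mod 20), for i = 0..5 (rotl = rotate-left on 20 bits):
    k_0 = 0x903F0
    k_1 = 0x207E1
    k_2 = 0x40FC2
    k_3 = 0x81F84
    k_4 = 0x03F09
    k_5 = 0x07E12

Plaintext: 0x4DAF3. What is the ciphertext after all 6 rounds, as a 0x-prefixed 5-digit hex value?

s_0 = plaintext = 0x4DAF3
s_1 = Round(s_0, k_0) = 0x77874
s_2 = Round(s_1, k_1) = 0x77C4C
s_3 = Round(s_2, k_2) = 0x94C7B
s_4 = Round(s_3, k_3) = 0x52DE8
s_5 = Round(s_4, k_4) = 0xEF73C
s_6 = Round(s_5, k_5) = 0xDF382

0xDF382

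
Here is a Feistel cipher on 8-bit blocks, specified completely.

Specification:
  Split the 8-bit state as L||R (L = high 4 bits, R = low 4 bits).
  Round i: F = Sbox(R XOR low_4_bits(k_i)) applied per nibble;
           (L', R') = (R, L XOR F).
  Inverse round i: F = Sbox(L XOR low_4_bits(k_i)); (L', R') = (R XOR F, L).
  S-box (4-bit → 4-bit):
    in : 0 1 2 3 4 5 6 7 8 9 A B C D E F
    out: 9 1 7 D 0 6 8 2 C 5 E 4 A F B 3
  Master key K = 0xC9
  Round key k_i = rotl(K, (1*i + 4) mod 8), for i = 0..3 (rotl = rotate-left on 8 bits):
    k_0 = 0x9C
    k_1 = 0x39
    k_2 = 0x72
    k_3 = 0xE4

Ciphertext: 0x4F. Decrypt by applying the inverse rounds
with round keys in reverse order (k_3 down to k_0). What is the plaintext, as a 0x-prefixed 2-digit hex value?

0x29

s_0 = ciphertext = 0x4F
s_1 = InvRound(s_0, k_3) = 0x64
s_2 = InvRound(s_1, k_2) = 0x46
s_3 = InvRound(s_2, k_1) = 0x94
s_4 = InvRound(s_3, k_0) = 0x29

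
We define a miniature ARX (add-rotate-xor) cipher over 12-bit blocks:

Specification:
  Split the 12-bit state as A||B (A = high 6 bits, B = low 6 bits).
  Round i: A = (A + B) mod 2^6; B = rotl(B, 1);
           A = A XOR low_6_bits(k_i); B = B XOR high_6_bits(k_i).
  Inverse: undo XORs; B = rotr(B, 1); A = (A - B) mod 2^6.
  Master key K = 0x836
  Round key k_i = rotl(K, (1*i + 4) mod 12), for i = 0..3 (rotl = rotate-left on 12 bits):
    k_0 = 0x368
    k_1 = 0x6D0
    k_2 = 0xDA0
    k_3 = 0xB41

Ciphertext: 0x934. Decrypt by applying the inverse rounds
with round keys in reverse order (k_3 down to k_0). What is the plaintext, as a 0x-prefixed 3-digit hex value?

0xD83

s_0 = ciphertext = 0x934
s_1 = InvRound(s_0, k_3) = 0xE6C
s_2 = InvRound(s_1, k_2) = 0x30D
s_3 = InvRound(s_2, k_1) = 0x44B
s_4 = InvRound(s_3, k_0) = 0xD83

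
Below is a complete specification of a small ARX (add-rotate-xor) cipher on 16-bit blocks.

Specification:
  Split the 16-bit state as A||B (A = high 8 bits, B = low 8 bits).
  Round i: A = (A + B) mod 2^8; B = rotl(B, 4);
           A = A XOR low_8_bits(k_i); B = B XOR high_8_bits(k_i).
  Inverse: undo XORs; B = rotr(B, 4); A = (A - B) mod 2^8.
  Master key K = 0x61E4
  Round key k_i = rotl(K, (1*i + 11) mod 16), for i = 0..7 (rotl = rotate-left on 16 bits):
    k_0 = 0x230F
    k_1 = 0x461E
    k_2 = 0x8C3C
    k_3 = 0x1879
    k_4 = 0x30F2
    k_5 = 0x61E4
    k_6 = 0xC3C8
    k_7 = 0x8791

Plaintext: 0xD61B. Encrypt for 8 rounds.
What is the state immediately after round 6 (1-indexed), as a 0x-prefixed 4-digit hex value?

0x5ADD

s_0 = plaintext = 0xD61B
s_1 = Round(s_0, k_0) = 0xFE92
s_2 = Round(s_1, k_1) = 0x8E6F
s_3 = Round(s_2, k_2) = 0xC17A
s_4 = Round(s_3, k_3) = 0x42BF
s_5 = Round(s_4, k_4) = 0xF3CB
s_6 = Round(s_5, k_5) = 0x5ADD
s_7 = Round(s_6, k_6) = 0xFF1E
s_8 = Round(s_7, k_7) = 0x8C66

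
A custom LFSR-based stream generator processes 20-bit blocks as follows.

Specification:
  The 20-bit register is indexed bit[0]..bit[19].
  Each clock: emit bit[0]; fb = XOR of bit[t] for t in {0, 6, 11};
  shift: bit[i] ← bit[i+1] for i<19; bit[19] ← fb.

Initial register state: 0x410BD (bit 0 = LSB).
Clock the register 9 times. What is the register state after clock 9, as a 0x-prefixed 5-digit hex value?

0x3EA08

reg_0 = 0x410BD
clock 1: out=1, reg = 0xA085E
clock 2: out=0, reg = 0x5042F
clock 3: out=1, reg = 0xA8217
clock 4: out=1, reg = 0xD410B
clock 5: out=1, reg = 0xEA085
clock 6: out=1, reg = 0xF5042
clock 7: out=0, reg = 0xFA821
clock 8: out=1, reg = 0x7D410
clock 9: out=0, reg = 0x3EA08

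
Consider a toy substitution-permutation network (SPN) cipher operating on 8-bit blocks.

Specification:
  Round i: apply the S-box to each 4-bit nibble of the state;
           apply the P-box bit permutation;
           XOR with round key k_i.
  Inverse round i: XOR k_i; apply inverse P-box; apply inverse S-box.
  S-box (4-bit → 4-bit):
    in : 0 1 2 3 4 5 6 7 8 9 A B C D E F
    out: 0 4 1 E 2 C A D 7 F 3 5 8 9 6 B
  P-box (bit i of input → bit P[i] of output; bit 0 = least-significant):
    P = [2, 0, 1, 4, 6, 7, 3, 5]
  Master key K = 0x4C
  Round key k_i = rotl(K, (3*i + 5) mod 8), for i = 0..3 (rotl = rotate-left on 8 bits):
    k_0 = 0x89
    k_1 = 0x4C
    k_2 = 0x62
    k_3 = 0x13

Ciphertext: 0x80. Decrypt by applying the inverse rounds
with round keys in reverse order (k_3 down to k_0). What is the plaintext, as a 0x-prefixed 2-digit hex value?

s_0 = ciphertext = 0x80
s_1 = InvRound(s_0, k_3) = 0x43
s_2 = InvRound(s_1, k_2) = 0xC4
s_3 = InvRound(s_2, k_1) = 0xE0
s_4 = InvRound(s_3, k_0) = 0x74

0x74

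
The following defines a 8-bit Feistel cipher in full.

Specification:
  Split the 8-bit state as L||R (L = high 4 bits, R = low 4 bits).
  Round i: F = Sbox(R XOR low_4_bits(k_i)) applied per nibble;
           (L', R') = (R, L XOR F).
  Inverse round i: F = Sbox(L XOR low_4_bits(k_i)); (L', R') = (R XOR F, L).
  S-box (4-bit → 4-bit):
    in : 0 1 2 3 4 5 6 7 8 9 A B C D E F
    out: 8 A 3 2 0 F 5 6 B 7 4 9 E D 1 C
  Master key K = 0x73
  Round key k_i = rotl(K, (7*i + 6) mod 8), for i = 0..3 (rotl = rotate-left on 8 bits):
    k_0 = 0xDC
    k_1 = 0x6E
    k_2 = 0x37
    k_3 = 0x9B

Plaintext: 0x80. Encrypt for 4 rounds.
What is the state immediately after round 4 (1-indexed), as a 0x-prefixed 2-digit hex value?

s_0 = plaintext = 0x80
s_1 = Round(s_0, k_0) = 0x06
s_2 = Round(s_1, k_1) = 0x6B
s_3 = Round(s_2, k_2) = 0xB8
s_4 = Round(s_3, k_3) = 0x89

0x89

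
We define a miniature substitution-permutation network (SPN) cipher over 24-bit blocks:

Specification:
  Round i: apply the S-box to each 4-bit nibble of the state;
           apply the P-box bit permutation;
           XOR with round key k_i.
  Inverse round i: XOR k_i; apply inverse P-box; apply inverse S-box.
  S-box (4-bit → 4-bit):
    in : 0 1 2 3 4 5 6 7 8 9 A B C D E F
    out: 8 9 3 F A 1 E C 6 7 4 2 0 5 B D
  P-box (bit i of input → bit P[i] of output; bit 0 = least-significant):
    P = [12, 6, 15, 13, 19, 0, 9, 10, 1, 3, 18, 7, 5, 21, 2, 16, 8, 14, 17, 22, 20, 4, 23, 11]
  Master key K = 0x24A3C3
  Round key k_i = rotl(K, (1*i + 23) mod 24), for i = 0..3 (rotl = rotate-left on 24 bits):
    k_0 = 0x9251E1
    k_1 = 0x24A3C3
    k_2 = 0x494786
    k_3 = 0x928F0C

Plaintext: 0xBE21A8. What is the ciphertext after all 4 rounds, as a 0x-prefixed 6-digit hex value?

0x08C82B

s_0 = plaintext = 0xBE21A8
s_1 = Round(s_0, k_0) = 0xF29213
s_2 = Round(s_1, k_1) = 0x9C5EAD
s_3 = Round(s_2, k_2) = 0xD9D53C
s_4 = Round(s_3, k_3) = 0x08C82B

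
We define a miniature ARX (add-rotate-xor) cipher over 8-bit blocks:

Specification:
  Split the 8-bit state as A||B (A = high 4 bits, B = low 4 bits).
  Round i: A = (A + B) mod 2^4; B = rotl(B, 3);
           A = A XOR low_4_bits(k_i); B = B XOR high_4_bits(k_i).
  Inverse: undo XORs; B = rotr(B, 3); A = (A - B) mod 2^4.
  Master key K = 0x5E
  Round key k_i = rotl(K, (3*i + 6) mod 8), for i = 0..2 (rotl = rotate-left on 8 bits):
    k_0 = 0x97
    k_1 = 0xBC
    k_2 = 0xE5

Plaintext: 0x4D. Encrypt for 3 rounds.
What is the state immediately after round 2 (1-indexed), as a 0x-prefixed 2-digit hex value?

0x10

s_0 = plaintext = 0x4D
s_1 = Round(s_0, k_0) = 0x67
s_2 = Round(s_1, k_1) = 0x10
s_3 = Round(s_2, k_2) = 0x4E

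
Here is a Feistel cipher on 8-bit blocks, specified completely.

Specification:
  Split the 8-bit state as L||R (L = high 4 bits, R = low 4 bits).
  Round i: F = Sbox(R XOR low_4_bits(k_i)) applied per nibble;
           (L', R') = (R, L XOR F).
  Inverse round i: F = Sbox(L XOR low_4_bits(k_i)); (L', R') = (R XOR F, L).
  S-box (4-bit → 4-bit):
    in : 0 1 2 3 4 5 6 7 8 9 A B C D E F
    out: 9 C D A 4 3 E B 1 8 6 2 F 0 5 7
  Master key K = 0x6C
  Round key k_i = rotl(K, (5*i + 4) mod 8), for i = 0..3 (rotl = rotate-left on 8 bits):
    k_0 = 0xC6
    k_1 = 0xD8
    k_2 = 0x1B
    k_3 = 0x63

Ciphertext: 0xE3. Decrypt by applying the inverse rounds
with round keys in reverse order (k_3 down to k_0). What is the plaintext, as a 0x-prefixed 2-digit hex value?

0xA8

s_0 = ciphertext = 0xE3
s_1 = InvRound(s_0, k_3) = 0x3E
s_2 = InvRound(s_1, k_2) = 0xF3
s_3 = InvRound(s_2, k_1) = 0x8F
s_4 = InvRound(s_3, k_0) = 0xA8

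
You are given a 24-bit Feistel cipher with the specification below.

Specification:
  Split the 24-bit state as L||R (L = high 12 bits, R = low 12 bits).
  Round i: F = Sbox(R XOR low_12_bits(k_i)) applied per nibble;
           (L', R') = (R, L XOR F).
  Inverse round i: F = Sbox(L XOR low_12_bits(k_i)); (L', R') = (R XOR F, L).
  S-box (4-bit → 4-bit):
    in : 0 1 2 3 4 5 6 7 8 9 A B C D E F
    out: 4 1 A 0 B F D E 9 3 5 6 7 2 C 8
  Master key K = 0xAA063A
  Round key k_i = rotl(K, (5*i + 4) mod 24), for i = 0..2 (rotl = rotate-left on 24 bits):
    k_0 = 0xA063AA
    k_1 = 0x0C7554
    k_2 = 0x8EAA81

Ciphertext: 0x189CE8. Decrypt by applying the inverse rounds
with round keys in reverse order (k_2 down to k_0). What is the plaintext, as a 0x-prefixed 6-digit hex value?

0xFF6906

s_0 = ciphertext = 0x189CE8
s_1 = InvRound(s_0, k_2) = 0xAA1189
s_2 = InvRound(s_1, k_1) = 0x906AA1
s_3 = InvRound(s_2, k_0) = 0xFF6906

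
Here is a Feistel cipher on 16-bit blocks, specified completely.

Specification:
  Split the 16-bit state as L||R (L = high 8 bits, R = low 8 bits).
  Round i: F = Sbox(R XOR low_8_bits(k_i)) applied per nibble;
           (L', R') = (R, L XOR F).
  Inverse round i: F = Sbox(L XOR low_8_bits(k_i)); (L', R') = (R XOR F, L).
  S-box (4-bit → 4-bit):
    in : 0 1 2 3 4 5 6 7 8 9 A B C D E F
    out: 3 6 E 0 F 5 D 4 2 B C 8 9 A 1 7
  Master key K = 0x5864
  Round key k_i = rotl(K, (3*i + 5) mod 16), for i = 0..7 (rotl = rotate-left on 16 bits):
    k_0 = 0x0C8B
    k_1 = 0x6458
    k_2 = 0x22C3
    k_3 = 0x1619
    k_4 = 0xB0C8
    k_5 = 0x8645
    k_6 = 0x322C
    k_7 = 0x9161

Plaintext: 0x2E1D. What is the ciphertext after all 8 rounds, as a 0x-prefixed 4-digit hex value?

s_0 = plaintext = 0x2E1D
s_1 = Round(s_0, k_0) = 0x1D93
s_2 = Round(s_1, k_1) = 0x9385
s_3 = Round(s_2, k_2) = 0x856E
s_4 = Round(s_3, k_3) = 0x6EC1
s_5 = Round(s_4, k_4) = 0xC155
s_6 = Round(s_5, k_5) = 0x55A2
s_7 = Round(s_6, k_6) = 0xA274
s_8 = Round(s_7, k_7) = 0x74C7

0x74C7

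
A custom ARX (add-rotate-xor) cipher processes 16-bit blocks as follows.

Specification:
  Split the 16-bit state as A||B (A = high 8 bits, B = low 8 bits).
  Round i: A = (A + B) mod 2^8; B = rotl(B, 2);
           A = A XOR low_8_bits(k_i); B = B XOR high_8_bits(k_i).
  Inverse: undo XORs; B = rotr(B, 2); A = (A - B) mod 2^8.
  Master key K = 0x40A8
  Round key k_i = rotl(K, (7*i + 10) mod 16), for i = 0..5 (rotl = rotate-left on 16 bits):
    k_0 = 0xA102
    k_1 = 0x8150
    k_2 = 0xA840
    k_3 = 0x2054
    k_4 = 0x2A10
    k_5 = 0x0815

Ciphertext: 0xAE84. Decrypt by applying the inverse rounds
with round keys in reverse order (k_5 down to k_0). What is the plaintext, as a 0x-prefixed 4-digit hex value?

s_0 = ciphertext = 0xAE84
s_1 = InvRound(s_0, k_5) = 0x9823
s_2 = InvRound(s_1, k_4) = 0x4642
s_3 = InvRound(s_2, k_3) = 0x7A98
s_4 = InvRound(s_3, k_2) = 0x2E0C
s_5 = InvRound(s_4, k_1) = 0x1B63
s_6 = InvRound(s_5, k_0) = 0x69B0

0x69B0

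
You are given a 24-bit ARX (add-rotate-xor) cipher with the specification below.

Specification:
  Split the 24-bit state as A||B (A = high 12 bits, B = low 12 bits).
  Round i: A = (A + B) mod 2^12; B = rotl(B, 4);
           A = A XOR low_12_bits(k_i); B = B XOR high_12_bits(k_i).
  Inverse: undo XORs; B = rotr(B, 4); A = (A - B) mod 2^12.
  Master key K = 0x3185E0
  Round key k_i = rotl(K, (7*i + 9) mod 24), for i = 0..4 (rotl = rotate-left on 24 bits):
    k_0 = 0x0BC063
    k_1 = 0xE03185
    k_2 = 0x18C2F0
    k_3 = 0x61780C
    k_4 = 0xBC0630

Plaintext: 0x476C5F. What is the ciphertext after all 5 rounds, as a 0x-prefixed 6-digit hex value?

0x8E9CA8

s_0 = plaintext = 0x476C5F
s_1 = Round(s_0, k_0) = 0x0B6540
s_2 = Round(s_1, k_1) = 0x473A06
s_3 = Round(s_2, k_2) = 0xC891E6
s_4 = Round(s_3, k_3) = 0x663876
s_5 = Round(s_4, k_4) = 0x8E9CA8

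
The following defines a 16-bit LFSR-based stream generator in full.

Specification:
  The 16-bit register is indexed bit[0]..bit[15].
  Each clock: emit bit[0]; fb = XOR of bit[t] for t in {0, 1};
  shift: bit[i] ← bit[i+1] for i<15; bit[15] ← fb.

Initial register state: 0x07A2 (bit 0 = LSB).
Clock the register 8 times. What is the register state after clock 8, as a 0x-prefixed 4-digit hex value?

reg_0 = 0x07A2
clock 1: out=0, reg = 0x83D1
clock 2: out=1, reg = 0xC1E8
clock 3: out=0, reg = 0x60F4
clock 4: out=0, reg = 0x307A
clock 5: out=0, reg = 0x983D
clock 6: out=1, reg = 0xCC1E
clock 7: out=0, reg = 0xE60F
clock 8: out=1, reg = 0x7307

0x7307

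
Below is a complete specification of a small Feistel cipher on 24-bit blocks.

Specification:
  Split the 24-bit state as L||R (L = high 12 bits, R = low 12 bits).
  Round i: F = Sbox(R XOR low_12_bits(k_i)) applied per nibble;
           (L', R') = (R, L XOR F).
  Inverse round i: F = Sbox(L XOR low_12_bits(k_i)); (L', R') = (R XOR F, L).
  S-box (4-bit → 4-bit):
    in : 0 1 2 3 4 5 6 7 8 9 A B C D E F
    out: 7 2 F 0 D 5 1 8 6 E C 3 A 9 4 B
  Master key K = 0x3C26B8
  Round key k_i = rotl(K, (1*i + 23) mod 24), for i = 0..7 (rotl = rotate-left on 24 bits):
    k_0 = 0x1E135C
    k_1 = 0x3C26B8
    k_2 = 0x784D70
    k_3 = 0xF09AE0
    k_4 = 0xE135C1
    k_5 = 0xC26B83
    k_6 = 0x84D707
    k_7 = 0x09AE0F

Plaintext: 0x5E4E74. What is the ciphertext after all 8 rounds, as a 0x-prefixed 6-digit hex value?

s_0 = plaintext = 0x5E4E74
s_1 = Round(s_0, k_0) = 0xE74C12
s_2 = Round(s_1, k_1) = 0xC122B8
s_3 = Round(s_2, k_2) = 0x2B87B4
s_4 = Round(s_3, k_3) = 0x7B4BE5
s_5 = Round(s_4, k_4) = 0xBE5349
s_6 = Round(s_5, k_5) = 0x349D49
s_7 = Round(s_6, k_6) = 0xD49F9D
s_8 = Round(s_7, k_7) = 0xF9DFA6

0xF9DFA6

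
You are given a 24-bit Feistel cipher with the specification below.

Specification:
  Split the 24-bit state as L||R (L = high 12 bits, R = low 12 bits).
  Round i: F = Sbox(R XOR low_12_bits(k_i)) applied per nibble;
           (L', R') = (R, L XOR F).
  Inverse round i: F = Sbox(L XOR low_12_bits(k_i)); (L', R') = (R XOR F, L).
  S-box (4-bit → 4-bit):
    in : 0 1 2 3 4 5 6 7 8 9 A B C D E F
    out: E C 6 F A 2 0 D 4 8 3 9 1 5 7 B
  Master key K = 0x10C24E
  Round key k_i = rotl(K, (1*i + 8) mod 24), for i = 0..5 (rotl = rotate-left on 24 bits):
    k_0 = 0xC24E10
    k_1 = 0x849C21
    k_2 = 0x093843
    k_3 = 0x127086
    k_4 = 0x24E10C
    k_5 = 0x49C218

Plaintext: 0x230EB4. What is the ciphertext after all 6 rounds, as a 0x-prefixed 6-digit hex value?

s_0 = plaintext = 0x230EB4
s_1 = Round(s_0, k_0) = 0xEB4C0A
s_2 = Round(s_1, k_1) = 0xC0A0DD
s_3 = Round(s_2, k_2) = 0x0DD88D
s_4 = Round(s_3, k_3) = 0x88D434
s_5 = Round(s_4, k_4) = 0x434A79
s_6 = Round(s_5, k_5) = 0xA79038

0xA79038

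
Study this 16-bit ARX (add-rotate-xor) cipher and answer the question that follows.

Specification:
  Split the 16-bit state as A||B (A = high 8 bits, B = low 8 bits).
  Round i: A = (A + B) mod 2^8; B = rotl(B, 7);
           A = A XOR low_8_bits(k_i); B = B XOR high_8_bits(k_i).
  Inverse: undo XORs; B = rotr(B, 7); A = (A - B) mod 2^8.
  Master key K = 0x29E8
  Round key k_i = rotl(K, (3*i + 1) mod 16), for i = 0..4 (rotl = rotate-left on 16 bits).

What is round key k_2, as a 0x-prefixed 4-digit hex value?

0xF414

K = 0x29E8
k_0 = rotl(K, (3*0+1) mod 16) = rotl(K, 1) = 0x53D0
k_1 = rotl(K, (3*1+1) mod 16) = rotl(K, 4) = 0x9E82
k_2 = rotl(K, (3*2+1) mod 16) = rotl(K, 7) = 0xF414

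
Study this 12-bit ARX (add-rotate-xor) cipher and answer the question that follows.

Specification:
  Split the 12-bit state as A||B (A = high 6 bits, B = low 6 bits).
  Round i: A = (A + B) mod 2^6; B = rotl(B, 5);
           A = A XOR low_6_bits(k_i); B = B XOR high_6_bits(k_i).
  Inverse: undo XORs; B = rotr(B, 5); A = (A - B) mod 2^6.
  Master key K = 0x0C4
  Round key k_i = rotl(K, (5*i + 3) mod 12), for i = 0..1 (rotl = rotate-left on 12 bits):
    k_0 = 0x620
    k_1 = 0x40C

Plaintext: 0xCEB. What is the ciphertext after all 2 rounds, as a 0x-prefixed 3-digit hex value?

0x9E6

s_0 = plaintext = 0xCEB
s_1 = Round(s_0, k_0) = 0xFAD
s_2 = Round(s_1, k_1) = 0x9E6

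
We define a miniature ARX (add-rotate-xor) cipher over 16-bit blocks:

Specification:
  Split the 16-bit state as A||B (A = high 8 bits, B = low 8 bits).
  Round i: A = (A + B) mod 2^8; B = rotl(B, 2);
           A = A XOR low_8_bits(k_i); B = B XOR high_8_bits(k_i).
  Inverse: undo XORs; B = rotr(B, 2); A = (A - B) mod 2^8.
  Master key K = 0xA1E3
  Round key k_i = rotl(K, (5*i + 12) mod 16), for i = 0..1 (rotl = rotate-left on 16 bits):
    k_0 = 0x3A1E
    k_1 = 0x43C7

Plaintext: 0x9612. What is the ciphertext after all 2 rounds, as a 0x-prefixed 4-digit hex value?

s_0 = plaintext = 0x9612
s_1 = Round(s_0, k_0) = 0xB672
s_2 = Round(s_1, k_1) = 0xEF8A

0xEF8A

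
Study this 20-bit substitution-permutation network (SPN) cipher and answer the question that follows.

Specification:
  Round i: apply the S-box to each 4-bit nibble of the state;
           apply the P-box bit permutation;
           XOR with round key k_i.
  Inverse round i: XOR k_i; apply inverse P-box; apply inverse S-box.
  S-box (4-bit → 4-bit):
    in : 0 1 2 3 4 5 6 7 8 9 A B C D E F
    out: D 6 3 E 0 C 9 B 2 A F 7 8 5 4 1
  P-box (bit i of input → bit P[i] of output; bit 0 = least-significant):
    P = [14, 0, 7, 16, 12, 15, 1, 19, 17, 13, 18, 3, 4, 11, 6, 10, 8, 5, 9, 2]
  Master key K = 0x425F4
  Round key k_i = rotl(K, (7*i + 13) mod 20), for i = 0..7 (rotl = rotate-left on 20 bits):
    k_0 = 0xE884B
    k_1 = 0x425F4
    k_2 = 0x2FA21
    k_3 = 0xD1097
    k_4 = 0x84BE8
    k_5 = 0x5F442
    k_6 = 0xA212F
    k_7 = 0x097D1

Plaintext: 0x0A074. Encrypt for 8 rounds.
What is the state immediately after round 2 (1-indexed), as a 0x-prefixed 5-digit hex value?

s_0 = plaintext = 0x0A074
s_1 = Round(s_0, k_0) = 0x01717
s_2 = Round(s_1, k_1) = 0x7CEBB
s_3 = Round(s_2, k_2) = 0x62F86
s_4 = Round(s_3, k_3) = 0xED983
s_5 = Round(s_4, k_4) = 0x9E931
s_6 = Round(s_5, k_5) = 0xD54AD
s_7 = Round(s_6, k_6) = 0x2F6ED
s_8 = Round(s_7, k_7) = 0x2D66B

0x7CEBB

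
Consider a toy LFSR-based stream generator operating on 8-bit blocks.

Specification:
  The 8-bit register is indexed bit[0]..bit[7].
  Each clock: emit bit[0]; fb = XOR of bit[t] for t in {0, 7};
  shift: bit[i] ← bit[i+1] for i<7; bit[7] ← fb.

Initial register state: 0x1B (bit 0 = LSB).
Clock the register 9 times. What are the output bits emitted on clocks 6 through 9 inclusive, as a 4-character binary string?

0001

reg_0 = 0x1B
clock 1: out=1, reg = 0x8D
clock 2: out=1, reg = 0x46
clock 3: out=0, reg = 0x23
clock 4: out=1, reg = 0x91
clock 5: out=1, reg = 0x48
clock 6: out=0, reg = 0x24
clock 7: out=0, reg = 0x12
clock 8: out=0, reg = 0x09
clock 9: out=1, reg = 0x84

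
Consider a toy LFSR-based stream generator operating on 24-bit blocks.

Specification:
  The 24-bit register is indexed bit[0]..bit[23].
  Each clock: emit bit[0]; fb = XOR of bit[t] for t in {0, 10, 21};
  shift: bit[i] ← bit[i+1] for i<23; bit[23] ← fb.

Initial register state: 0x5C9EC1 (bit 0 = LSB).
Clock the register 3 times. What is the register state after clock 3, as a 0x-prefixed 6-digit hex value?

reg_0 = 0x5C9EC1
clock 1: out=1, reg = 0x2E4F60
clock 2: out=0, reg = 0x1727B0
clock 3: out=0, reg = 0x8B93D8

0x8B93D8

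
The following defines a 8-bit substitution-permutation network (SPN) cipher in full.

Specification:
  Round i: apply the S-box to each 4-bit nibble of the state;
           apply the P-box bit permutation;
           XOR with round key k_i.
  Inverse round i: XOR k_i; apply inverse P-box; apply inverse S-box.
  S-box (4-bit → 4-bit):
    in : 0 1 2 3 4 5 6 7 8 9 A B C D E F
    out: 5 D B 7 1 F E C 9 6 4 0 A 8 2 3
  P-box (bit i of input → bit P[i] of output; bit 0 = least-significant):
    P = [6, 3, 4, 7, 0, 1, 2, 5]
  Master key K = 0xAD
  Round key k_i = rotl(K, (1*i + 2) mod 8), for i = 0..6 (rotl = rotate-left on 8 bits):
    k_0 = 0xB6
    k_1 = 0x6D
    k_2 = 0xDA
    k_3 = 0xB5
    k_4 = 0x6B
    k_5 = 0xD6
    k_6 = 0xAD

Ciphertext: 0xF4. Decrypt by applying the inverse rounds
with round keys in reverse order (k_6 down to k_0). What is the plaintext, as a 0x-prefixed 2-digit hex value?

0x48

s_0 = ciphertext = 0xF4
s_1 = InvRound(s_0, k_6) = 0x43
s_2 = InvRound(s_1, k_5) = 0x07
s_3 = InvRound(s_2, k_4) = 0x7F
s_4 = InvRound(s_3, k_3) = 0xE2
s_5 = InvRound(s_4, k_2) = 0xD9
s_6 = InvRound(s_5, k_1) = 0x77
s_7 = InvRound(s_6, k_0) = 0x48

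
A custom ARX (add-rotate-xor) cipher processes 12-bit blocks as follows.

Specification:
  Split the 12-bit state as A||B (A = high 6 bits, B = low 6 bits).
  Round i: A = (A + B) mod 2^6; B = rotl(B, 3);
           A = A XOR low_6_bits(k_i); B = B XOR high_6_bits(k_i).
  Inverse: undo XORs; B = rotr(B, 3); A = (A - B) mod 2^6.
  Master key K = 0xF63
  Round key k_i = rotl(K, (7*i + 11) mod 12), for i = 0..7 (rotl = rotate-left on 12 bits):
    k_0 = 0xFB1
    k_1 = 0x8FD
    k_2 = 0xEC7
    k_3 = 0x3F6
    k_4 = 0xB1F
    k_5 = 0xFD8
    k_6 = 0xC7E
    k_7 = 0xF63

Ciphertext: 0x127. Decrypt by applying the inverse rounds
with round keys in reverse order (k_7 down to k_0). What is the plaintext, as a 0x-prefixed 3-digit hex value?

0x30A

s_0 = ciphertext = 0x127
s_1 = InvRound(s_0, k_7) = 0x513
s_2 = InvRound(s_1, k_6) = 0x594
s_3 = InvRound(s_2, k_5) = 0xC5D
s_4 = InvRound(s_3, k_4) = 0x80E
s_5 = InvRound(s_4, k_3) = 0x388
s_6 = InvRound(s_5, k_2) = 0xADE
s_7 = InvRound(s_6, k_1) = 0x9EF
s_8 = InvRound(s_7, k_0) = 0x30A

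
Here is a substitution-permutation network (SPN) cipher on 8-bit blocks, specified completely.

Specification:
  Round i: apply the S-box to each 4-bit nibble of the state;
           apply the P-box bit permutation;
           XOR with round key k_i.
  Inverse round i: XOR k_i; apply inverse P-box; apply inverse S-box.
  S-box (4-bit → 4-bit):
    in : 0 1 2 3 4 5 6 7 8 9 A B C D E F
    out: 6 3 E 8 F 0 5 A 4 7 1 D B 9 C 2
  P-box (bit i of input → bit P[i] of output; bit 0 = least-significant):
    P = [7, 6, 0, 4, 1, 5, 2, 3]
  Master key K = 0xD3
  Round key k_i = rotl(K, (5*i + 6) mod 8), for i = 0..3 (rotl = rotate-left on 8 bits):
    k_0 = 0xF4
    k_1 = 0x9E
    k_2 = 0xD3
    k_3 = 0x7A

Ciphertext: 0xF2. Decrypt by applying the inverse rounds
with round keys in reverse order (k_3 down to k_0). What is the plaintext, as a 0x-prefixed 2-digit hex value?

s_0 = ciphertext = 0xF2
s_1 = InvRound(s_0, k_3) = 0x3A
s_2 = InvRound(s_1, k_2) = 0x79
s_3 = InvRound(s_2, k_1) = 0x99
s_4 = InvRound(s_3, k_0) = 0x20

0x20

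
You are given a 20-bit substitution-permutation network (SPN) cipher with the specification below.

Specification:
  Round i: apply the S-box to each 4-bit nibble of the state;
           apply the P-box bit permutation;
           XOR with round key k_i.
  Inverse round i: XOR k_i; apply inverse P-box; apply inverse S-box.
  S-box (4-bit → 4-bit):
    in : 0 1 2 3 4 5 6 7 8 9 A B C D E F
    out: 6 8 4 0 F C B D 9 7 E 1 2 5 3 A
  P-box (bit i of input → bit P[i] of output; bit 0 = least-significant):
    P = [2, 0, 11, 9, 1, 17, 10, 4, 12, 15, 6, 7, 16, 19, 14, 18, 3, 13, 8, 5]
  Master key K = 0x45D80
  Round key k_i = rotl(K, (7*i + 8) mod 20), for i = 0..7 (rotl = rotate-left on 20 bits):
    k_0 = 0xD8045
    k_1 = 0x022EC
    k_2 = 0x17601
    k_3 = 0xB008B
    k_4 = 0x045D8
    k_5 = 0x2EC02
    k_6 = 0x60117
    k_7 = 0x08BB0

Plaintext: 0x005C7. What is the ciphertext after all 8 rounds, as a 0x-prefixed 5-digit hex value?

s_0 = plaintext = 0x005C7
s_1 = Round(s_0, k_0) = 0x7EB81
s_2 = Round(s_1, k_1) = 0x931D6
s_3 = Round(s_2, k_2) = 0x1518E
s_4 = Round(s_3, k_3) = 0xF403C
s_5 = Round(s_4, k_4) = 0xDA5B9
s_6 = Round(s_5, k_5) = 0xEA5CD
s_7 = Round(s_6, k_6) = 0x869DB
s_8 = Round(s_7, k_7) = 0xD1FDE

0xD1FDE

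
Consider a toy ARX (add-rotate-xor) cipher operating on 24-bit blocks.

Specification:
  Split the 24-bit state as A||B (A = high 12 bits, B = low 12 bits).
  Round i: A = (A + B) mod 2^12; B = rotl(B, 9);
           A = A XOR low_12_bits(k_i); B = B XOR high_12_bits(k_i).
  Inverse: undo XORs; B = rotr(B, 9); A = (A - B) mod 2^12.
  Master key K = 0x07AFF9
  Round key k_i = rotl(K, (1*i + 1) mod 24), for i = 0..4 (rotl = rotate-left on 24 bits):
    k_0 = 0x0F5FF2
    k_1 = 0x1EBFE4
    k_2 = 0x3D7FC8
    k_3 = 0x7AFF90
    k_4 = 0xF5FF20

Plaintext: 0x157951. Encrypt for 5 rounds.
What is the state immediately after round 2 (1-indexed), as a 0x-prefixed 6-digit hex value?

0x6DDF90

s_0 = plaintext = 0x157951
s_1 = Round(s_0, k_0) = 0x55A3DF
s_2 = Round(s_1, k_1) = 0x6DDF90
s_3 = Round(s_2, k_2) = 0x9A5225
s_4 = Round(s_3, k_3) = 0x45ADEB
s_5 = Round(s_4, k_4) = 0xD658E2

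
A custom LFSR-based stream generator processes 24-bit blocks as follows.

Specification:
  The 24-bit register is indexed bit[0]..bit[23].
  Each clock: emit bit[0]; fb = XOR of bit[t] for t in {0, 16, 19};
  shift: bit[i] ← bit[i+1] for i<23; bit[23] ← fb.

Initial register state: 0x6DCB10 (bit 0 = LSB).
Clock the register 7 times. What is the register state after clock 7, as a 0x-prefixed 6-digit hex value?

0xE0DB96

reg_0 = 0x6DCB10
clock 1: out=0, reg = 0x36E588
clock 2: out=0, reg = 0x1B72C4
clock 3: out=0, reg = 0x0DB962
clock 4: out=0, reg = 0x06DCB1
clock 5: out=1, reg = 0x836E58
clock 6: out=0, reg = 0xC1B72C
clock 7: out=0, reg = 0xE0DB96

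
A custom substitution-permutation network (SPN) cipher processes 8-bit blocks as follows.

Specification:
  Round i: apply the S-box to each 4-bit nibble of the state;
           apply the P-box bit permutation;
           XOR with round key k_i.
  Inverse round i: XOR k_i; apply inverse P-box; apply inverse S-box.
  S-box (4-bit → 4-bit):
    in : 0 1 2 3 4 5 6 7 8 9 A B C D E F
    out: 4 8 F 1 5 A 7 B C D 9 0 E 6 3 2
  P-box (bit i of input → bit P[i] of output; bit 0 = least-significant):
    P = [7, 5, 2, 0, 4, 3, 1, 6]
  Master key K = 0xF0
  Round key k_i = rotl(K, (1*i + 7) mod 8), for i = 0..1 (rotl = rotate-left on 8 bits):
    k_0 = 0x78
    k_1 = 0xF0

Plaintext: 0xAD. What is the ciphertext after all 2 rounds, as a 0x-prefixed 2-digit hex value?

s_0 = plaintext = 0xAD
s_1 = Round(s_0, k_0) = 0x0C
s_2 = Round(s_1, k_1) = 0xD7

0xD7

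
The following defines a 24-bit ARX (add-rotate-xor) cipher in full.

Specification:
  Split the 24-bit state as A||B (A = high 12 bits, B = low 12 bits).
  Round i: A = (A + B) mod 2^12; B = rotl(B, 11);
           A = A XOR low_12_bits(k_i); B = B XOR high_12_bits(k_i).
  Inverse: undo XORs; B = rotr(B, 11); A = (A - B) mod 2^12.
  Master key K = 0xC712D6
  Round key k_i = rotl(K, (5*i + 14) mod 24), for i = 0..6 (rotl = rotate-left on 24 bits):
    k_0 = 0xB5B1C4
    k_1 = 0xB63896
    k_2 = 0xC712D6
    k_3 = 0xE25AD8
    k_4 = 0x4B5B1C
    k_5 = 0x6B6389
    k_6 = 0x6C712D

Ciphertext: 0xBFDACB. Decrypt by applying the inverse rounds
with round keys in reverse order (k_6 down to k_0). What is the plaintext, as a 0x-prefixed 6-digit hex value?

0x8F17BA

s_0 = ciphertext = 0xBFDACB
s_1 = InvRound(s_0, k_6) = 0x2B7819
s_2 = InvRound(s_1, k_5) = 0x3DFD5F
s_3 = InvRound(s_2, k_4) = 0x4EE3D5
s_4 = InvRound(s_3, k_3) = 0x255BE1
s_5 = InvRound(s_4, k_2) = 0x163F20
s_6 = InvRound(s_5, k_1) = 0x16F886
s_7 = InvRound(s_6, k_0) = 0x8F17BA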